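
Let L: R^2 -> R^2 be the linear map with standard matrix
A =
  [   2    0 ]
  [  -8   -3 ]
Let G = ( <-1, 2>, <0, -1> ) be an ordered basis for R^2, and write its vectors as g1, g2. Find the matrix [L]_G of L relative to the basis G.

The j-th column of [L]_G is [L(gj)]_G.
L(g1) = A g1 = <-2, 2> = 2g1 + 2g2, so column 1 is <2, 2>.
Repeating for g2 and assembling the columns gives [[2, 0], [2, -3]].

[[2, 0], [2, -3]]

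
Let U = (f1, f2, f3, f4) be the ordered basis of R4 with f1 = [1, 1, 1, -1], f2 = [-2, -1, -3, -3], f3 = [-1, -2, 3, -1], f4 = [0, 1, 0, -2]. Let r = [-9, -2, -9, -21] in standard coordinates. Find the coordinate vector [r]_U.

[0, 4, 1, 4]

Write r = c_1 f1 + ... + c_4 f4 and solve for the c_i.
Gaussian elimination on [M | r] yields c = (0, 4, 1, 4).
Check: 0·f1 + 4f2 + f3 + 4f4 = [-9, -2, -9, -21].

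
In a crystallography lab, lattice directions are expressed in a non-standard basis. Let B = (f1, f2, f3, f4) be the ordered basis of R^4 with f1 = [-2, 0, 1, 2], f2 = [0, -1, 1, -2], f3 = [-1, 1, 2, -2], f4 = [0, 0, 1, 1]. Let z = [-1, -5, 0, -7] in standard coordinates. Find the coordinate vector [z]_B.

Write z = c_1 f1 + ... + c_4 f4 and solve for the c_i.
Row-reducing the augmented matrix [M | z] gives c = (1, 4, -1, -3).
Check: f1 + 4f2 - f3 - 3f4 = [-1, -5, 0, -7].

[1, 4, -1, -3]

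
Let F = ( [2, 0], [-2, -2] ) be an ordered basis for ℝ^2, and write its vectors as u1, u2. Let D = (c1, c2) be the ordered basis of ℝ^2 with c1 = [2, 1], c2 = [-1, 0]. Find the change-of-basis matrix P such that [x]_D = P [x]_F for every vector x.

Take x = uj: its F-coordinates are the j-th standard unit vector, so P e_j — column j of P — equals [uj]_D.
u1 = 0·c1 - 2c2, giving column 1 = [0, -2]; repeating for each j gives P = [[0, -2], [-2, -2]].

[[0, -2], [-2, -2]]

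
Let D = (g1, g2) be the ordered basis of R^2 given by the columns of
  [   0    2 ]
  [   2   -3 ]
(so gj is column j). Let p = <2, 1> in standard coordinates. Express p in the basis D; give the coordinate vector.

<2, 1>

[p]_D is the unique c with M c = p, where M has columns g1, g2.
System: 0c_1 + 2c_2 = 2, 2c_1 - 3c_2 = 1; solving gives c_1 = 2, c_2 = 1.
Check: 2g1 + g2 = <2, 1>.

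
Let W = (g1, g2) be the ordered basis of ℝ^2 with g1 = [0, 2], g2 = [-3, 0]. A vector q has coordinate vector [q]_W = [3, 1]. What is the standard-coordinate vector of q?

[-3, 6]

q = M [q]_W, where M has columns g1, g2.
Carrying out the matrix-vector product, q = [-3, 6].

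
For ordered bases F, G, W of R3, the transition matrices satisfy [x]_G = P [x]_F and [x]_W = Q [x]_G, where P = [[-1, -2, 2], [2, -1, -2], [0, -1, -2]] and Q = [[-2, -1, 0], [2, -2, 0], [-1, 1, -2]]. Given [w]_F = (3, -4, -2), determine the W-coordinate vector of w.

Composing the changes, [w]_W = Q P [w]_F.
Q P = [[0, 5, -2], [-6, -2, 8], [3, 3, 0]]; applying this to (3, -4, -2) gives (-16, -26, -3).

(-16, -26, -3)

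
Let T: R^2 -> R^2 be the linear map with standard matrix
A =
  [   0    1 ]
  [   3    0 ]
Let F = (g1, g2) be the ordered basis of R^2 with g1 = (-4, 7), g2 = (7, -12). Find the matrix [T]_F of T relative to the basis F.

[[0, 3], [1, 0]]

The j-th column of [T]_F is [T(gj)]_F.
T(g1) = A g1 = (7, -12) = 0·g1 + g2, so column 1 is (0, 1).
Repeating for g2 and assembling the columns gives [[0, 3], [1, 0]].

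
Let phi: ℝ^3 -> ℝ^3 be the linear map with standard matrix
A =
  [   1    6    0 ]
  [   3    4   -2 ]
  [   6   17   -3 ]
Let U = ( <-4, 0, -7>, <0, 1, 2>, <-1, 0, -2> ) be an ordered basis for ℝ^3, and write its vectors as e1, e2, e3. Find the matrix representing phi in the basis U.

Let P have columns e1, ..., e3. Then [phi]_U = P^(-1) A P.
Here det P = 1, so P^(-1) is integer; computing A P first and then P^(-1)(A P) gives [[1, -1, 0], [2, 0, 1], [0, -2, 1]].

[[1, -1, 0], [2, 0, 1], [0, -2, 1]]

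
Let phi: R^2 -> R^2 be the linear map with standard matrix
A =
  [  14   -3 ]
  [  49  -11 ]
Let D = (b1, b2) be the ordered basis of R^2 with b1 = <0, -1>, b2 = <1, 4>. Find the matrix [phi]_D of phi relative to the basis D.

Let P have columns b1, b2. Then [phi]_D = P^(-1) A P.
Here det P = 1, so P^(-1) is integer; computing A P first and then P^(-1)(A P) gives [[1, 3], [3, 2]].

[[1, 3], [3, 2]]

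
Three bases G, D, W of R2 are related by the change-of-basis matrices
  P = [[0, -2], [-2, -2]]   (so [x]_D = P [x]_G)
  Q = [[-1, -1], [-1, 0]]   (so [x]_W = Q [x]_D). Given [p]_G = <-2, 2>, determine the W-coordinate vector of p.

First [p]_D = P [p]_G = <-4, 0>.
Then [p]_W = Q [p]_D = <4, 4>.

<4, 4>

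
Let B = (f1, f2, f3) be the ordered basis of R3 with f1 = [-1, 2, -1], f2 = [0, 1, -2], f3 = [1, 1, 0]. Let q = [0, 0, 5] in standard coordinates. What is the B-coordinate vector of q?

[1, -3, 1]

[q]_B is the unique c with M c = q, where M has columns f1, ..., f3.
Gaussian elimination on [M | q] yields c = (1, -3, 1).
Check: f1 - 3f2 + f3 = [0, 0, 5].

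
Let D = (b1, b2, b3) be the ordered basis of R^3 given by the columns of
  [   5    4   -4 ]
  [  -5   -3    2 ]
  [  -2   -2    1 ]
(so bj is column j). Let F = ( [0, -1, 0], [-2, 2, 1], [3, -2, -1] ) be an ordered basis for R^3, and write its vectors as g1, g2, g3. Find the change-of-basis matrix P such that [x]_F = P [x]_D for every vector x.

[[1, -1, 0], [-1, -2, -1], [1, 0, -2]]

Let M have columns bj and N have columns gj. Then for every x, N [x]_F = x = M [x]_D, so P = N^(-1) M.
Since det N = -1, N^(-1) has integer entries; multiplying gives P = [[1, -1, 0], [-1, -2, -1], [1, 0, -2]].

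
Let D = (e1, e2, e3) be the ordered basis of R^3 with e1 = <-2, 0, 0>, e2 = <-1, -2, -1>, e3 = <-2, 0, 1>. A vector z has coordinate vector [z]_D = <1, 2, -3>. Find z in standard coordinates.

The coordinates say z = e1 + 2e2 - 3e3; adding the scaled basis vectors gives <2, -4, -5>.

<2, -4, -5>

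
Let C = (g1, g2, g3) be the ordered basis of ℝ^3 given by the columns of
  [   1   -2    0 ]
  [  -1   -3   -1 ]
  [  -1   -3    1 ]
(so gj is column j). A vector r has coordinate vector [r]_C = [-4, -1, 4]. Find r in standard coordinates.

The coordinates say r = -4g1 - g2 + 4g3; adding the scaled basis vectors gives [-2, 3, 11].

[-2, 3, 11]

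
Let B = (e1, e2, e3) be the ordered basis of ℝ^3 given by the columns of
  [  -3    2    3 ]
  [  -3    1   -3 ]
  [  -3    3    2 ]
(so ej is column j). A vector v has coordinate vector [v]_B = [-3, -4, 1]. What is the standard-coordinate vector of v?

[4, 2, -1]

By definition v = -3e1 - 4e2 + e3.
Summing componentwise gives [4, 2, -1].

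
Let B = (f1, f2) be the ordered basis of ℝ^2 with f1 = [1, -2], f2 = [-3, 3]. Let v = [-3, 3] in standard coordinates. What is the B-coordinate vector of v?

Write v = c_1 f1 + c_2 f2 and solve for the c_i.
System: c_1 - 3c_2 = -3, -2c_1 + 3c_2 = 3; solving gives c_1 = 0, c_2 = 1.
Check: 0·f1 + f2 = [-3, 3].

[0, 1]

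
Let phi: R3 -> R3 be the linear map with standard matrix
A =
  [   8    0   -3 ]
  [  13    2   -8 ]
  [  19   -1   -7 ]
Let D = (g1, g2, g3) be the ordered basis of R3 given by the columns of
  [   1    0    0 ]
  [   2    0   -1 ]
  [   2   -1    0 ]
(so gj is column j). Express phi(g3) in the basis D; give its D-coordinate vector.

Compute phi(g3) = A g3 = <0, -2, 1> in standard coordinates.
Then write this in D-coordinates: solve for y in y_1 g1 + ... + y_3 g3 = <0, -2, 1>.
This gives y = <0, -1, 2>, which is column 3 of [phi]_D.

<0, -1, 2>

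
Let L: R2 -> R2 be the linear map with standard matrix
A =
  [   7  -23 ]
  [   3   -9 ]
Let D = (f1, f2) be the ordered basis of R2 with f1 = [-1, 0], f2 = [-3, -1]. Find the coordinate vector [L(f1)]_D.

[-2, 3]

Column 1 of [L]_D is the D-coordinate vector of L(f1).
In standard coordinates L(f1) = A f1 = [-7, -3].
Converting to D: [-7, -3] = -2f1 + 3f2, so the coordinate vector is [-2, 3].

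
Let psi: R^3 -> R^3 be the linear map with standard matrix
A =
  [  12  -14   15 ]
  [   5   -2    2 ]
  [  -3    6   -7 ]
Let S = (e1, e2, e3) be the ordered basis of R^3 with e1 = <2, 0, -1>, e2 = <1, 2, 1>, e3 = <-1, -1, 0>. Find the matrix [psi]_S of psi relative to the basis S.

[[2, -2, 2], [3, 0, -1], [-2, -3, 1]]

Let P have columns e1, ..., e3. Then [psi]_S = P^(-1) A P.
Here det P = 1, so P^(-1) is integer; computing A P first and then P^(-1)(A P) gives [[2, -2, 2], [3, 0, -1], [-2, -3, 1]].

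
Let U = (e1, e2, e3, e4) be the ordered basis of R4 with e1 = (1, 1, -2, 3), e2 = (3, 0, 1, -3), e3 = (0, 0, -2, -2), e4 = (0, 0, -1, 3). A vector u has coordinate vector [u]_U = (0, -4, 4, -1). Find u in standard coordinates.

(-12, 0, -11, 1)

By definition u = 0·e1 - 4e2 + 4e3 - e4.
Summing componentwise gives (-12, 0, -11, 1).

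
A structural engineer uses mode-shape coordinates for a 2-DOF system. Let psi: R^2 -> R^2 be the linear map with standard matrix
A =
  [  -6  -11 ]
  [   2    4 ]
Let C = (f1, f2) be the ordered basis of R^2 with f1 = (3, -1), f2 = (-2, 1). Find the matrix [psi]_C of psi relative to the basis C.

[[-3, 1], [-1, 1]]

The j-th column of [psi]_C is [psi(fj)]_C.
psi(f1) = A f1 = (-7, 2) = -3f1 - f2, so column 1 is (-3, -1).
Repeating for f2 and assembling the columns gives [[-3, 1], [-1, 1]].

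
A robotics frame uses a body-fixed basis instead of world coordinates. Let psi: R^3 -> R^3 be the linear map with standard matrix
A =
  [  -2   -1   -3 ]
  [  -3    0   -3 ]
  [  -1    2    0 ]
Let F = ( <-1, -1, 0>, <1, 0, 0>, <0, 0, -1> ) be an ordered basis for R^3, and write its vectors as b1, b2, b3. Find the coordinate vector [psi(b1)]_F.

Compute psi(b1) = A b1 = <3, 3, -1> in standard coordinates.
Then write this in F-coordinates: solve for y in y_1 b1 + ... + y_3 b3 = <3, 3, -1>.
This gives y = <-3, 0, 1>, which is column 1 of [psi]_F.

<-3, 0, 1>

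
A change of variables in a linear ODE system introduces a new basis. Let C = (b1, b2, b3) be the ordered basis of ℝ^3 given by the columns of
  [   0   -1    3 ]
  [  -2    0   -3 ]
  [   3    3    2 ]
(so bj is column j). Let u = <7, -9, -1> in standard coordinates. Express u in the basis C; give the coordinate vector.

<3, -4, 1>

Write u = c_1 b1 + ... + c_3 b3 and solve for the c_i.
Solving this 3x3 system gives c = (3, -4, 1).
Check: 3b1 - 4b2 + b3 = <7, -9, -1>.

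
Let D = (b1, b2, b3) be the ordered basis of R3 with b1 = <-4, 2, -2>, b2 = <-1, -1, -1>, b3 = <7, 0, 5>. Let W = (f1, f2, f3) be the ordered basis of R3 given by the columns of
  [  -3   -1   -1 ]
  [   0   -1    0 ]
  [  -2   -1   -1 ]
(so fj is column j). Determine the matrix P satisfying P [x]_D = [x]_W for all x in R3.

[[2, 0, -2], [-2, 1, 0], [0, 0, -1]]

Take x = bj: its D-coordinates are the j-th standard unit vector, so P e_j — column j of P — equals [bj]_W.
b1 = 2f1 - 2f2 + 0·f3, giving column 1 = <2, -2, 0>; repeating for each j gives P = [[2, 0, -2], [-2, 1, 0], [0, 0, -1]].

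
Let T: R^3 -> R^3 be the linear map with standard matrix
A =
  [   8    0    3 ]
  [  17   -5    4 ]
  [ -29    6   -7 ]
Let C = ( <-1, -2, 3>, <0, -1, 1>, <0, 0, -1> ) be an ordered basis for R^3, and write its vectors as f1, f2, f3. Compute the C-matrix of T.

The j-th column of [T]_C is [T(fj)]_C.
T(f1) = A f1 = <1, 5, -4> = -f1 - 3f2 - 2f3, so column 1 is <-1, -3, -2>.
Repeating for f2, f3 and assembling the columns gives [[-1, -3, 3], [-3, -3, -2], [-2, 1, 0]].

[[-1, -3, 3], [-3, -3, -2], [-2, 1, 0]]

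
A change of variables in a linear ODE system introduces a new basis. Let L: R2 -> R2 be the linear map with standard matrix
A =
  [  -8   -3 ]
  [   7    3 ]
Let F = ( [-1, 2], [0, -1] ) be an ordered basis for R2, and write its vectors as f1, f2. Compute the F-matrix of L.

[[-2, -3], [-3, -3]]

The j-th column of [L]_F is [L(fj)]_F.
L(f1) = A f1 = [2, -1] = -2f1 - 3f2, so column 1 is [-2, -3].
Repeating for f2 and assembling the columns gives [[-2, -3], [-3, -3]].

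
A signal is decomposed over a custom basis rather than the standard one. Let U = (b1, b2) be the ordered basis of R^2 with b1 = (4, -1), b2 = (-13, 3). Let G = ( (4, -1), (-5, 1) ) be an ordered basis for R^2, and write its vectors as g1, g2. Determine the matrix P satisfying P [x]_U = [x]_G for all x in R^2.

[[1, -2], [0, 1]]

Let M have columns bj and N have columns gj. Then for every x, N [x]_G = x = M [x]_U, so P = N^(-1) M.
Since det N = -1, N^(-1) has integer entries; multiplying gives P = [[1, -2], [0, 1]].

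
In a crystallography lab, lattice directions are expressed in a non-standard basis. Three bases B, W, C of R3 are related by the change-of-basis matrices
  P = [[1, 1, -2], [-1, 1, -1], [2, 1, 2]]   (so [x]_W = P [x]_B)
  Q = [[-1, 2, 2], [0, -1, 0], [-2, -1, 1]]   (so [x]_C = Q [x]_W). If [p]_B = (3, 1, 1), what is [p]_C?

Apply P to get W-coordinates (2, -3, 9), then Q to get C-coordinates.
The result is [p]_C = (10, 3, 8).

(10, 3, 8)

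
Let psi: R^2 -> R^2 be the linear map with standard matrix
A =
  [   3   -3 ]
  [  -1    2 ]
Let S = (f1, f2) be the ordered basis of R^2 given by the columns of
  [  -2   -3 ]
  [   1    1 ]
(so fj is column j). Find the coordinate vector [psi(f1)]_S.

Compute psi(f1) = A f1 = [-9, 4] in standard coordinates.
Then write this in S-coordinates: solve for y in y_1 f1 + y_2 f2 = [-9, 4].
This gives y = [3, 1], which is column 1 of [psi]_S.

[3, 1]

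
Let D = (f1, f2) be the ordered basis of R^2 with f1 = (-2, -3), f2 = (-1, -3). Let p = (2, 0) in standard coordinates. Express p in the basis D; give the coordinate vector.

(-2, 2)

We seek scalars with c_1 f1 + c_2 f2 = p; equivalently solve M c = p where the columns of M are f1, f2.
System: -2c_1 - c_2 = 2, -3c_1 - 3c_2 = 0; solving gives c_1 = -2, c_2 = 2.
Check: -2f1 + 2f2 = (2, 0).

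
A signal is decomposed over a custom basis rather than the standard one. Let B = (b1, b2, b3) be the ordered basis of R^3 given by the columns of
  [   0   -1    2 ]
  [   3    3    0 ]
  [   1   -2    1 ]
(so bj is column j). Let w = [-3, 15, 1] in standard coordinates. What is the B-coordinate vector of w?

[4, 1, -1]

Write w = c_1 b1 + ... + c_3 b3 and solve for the c_i.
Solving this 3x3 system gives c = (4, 1, -1).
Check: 4b1 + b2 - b3 = [-3, 15, 1].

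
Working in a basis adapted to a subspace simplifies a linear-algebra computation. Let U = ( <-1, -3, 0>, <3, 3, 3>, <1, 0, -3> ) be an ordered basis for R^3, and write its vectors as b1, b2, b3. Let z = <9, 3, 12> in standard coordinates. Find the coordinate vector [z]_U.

<3, 4, 0>

Write z = c_1 b1 + ... + c_3 b3 and solve for the c_i.
Gaussian elimination on [M | z] yields c = (3, 4, 0).
Check: 3b1 + 4b2 + 0·b3 = <9, 3, 12>.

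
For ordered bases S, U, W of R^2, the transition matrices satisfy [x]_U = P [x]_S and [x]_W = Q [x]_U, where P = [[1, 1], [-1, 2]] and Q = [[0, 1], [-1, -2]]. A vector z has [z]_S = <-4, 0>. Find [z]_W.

Apply P to get U-coordinates <-4, 4>, then Q to get W-coordinates.
The result is [z]_W = <4, -4>.

<4, -4>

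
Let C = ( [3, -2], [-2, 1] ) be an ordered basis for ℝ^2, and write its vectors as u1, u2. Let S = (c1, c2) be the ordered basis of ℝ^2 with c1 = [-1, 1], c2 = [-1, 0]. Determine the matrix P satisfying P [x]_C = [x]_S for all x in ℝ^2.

[[-2, 1], [-1, 1]]

Let M have columns uj and N have columns cj. Then for every x, N [x]_S = x = M [x]_C, so P = N^(-1) M.
Since det N = 1, N^(-1) has integer entries; multiplying gives P = [[-2, 1], [-1, 1]].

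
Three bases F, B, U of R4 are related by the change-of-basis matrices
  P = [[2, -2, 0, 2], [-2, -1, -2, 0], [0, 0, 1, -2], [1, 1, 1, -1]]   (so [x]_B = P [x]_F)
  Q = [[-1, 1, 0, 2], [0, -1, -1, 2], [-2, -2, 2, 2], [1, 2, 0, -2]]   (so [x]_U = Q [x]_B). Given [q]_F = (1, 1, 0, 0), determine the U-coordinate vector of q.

(1, 7, 10, -10)

First [q]_B = P [q]_F = (0, -3, 0, 2).
Then [q]_U = Q [q]_B = (1, 7, 10, -10).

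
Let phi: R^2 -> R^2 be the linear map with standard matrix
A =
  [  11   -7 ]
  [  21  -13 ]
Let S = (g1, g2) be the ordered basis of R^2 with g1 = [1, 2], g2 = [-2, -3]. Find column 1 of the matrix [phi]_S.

Compute phi(g1) = A g1 = [-3, -5] in standard coordinates.
Then write this in S-coordinates: solve for y in y_1 g1 + y_2 g2 = [-3, -5].
This gives y = [-1, 1], which is column 1 of [phi]_S.

[-1, 1]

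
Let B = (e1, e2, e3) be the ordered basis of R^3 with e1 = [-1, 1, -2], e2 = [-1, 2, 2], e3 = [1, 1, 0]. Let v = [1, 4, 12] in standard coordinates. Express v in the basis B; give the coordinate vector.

We seek scalars with c_1 e1 + ... + c_3 e3 = v; equivalently solve M c = v where the columns of M are e1, ..., e3.
Row-reducing the augmented matrix [M | v] gives c = (-3, 3, 1).
Check: -3e1 + 3e2 + e3 = [1, 4, 12].

[-3, 3, 1]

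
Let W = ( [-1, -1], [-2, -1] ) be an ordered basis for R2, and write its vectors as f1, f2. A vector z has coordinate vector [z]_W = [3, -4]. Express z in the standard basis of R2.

By definition z = 3f1 - 4f2.
Summing componentwise gives [5, 1].

[5, 1]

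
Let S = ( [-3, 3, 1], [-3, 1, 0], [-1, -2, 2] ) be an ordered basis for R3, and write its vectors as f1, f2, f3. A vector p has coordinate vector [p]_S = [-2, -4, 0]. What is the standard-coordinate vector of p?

p = M [p]_S, where M has columns f1, ..., f3.
Carrying out the matrix-vector product, p = [18, -10, -2].

[18, -10, -2]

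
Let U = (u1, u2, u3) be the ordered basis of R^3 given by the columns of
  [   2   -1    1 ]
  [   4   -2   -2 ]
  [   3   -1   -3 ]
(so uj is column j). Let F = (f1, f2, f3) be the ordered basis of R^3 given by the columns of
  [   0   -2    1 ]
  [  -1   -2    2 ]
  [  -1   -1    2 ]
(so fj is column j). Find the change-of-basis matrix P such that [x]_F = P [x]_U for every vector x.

Let M have columns uj and N have columns fj. Then for every x, N [x]_F = x = M [x]_U, so P = N^(-1) M.
Since det N = -1, N^(-1) has integer entries; multiplying gives P = [[-2, 2, 2], [-1, 1, -1], [0, 1, -1]].

[[-2, 2, 2], [-1, 1, -1], [0, 1, -1]]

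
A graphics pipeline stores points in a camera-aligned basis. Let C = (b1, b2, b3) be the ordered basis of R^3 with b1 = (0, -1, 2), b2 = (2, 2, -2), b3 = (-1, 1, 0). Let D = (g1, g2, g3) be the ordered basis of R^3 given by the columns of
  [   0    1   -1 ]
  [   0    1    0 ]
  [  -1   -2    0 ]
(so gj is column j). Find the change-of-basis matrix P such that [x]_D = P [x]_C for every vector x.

[[0, -2, -2], [-1, 2, 1], [-1, 0, 2]]

Take x = bj: its C-coordinates are the j-th standard unit vector, so P e_j — column j of P — equals [bj]_D.
b1 = 0·g1 - g2 - g3, giving column 1 = (0, -1, -1); repeating for each j gives P = [[0, -2, -2], [-1, 2, 1], [-1, 0, 2]].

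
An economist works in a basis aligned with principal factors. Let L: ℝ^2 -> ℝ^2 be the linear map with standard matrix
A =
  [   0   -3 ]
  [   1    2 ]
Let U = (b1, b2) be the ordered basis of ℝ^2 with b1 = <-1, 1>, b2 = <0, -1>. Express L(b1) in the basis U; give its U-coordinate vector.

Column 1 of [L]_U is the U-coordinate vector of L(b1).
In standard coordinates L(b1) = A b1 = <-3, 1>.
Converting to U: <-3, 1> = 3b1 + 2b2, so the coordinate vector is <3, 2>.

<3, 2>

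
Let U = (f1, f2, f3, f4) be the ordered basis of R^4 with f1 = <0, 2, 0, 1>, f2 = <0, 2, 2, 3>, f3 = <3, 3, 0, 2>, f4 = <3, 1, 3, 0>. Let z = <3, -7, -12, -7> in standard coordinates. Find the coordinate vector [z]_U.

We seek scalars with c_1 f1 + ... + c_4 f4 = z; equivalently solve M c = z where the columns of M are f1, ..., f4.
Solving this 4x4 system gives c = (-4, -3, 3, -2).
Check: -4f1 - 3f2 + 3f3 - 2f4 = <3, -7, -12, -7>.

<-4, -3, 3, -2>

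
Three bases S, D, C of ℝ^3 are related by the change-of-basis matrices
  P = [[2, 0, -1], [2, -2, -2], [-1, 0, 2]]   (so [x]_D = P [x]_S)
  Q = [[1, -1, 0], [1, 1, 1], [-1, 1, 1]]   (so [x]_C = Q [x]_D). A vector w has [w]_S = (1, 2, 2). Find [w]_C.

Apply P to get D-coordinates (0, -6, 3), then Q to get C-coordinates.
The result is [w]_C = (6, -3, -3).

(6, -3, -3)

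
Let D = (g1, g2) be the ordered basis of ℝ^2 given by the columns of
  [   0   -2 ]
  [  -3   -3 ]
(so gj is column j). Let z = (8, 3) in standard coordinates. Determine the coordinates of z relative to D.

Write z = c_1 g1 + c_2 g2 and solve for the c_i.
System: 0c_1 - 2c_2 = 8, -3c_1 - 3c_2 = 3; solving gives c_1 = 3, c_2 = -4.
Check: 3g1 - 4g2 = (8, 3).

(3, -4)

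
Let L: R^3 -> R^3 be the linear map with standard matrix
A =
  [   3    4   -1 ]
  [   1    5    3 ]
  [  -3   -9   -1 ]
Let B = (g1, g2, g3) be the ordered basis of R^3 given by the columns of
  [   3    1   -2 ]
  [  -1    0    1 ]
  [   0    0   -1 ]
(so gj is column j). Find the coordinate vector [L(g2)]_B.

Column 2 of [L]_B is the B-coordinate vector of L(g2).
In standard coordinates L(g2) = A g2 = (3, 1, -3).
Converting to B: (3, 1, -3) = 2g1 + 3g2 + 3g3, so the coordinate vector is (2, 3, 3).

(2, 3, 3)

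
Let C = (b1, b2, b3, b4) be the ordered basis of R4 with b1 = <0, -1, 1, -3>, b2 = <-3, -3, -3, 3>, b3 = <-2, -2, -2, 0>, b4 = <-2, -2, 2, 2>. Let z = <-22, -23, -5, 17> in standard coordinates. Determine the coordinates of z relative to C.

Write z = c_1 b1 + ... + c_4 b4 and solve for the c_i.
Gaussian elimination on [M | z] yields c = (1, 4, 1, 4).
Check: b1 + 4b2 + b3 + 4b4 = <-22, -23, -5, 17>.

<1, 4, 1, 4>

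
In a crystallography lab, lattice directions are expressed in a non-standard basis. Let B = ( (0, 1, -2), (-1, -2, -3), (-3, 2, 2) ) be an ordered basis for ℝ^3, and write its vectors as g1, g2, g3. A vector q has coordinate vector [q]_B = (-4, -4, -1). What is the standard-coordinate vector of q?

(7, 2, 18)

The coordinates say q = -4g1 - 4g2 - g3; adding the scaled basis vectors gives (7, 2, 18).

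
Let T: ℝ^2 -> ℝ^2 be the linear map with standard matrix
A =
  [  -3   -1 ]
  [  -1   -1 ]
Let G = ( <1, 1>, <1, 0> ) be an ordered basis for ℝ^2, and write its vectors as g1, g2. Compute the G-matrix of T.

[[-2, -1], [-2, -2]]

The j-th column of [T]_G is [T(gj)]_G.
T(g1) = A g1 = <-4, -2> = -2g1 - 2g2, so column 1 is <-2, -2>.
Repeating for g2 and assembling the columns gives [[-2, -1], [-2, -2]].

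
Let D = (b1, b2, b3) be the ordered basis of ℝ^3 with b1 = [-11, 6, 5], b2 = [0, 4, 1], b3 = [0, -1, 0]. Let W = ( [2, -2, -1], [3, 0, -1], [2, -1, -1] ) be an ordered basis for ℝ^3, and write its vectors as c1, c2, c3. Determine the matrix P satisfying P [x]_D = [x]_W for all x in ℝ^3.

Take x = bj: its D-coordinates are the j-th standard unit vector, so P e_j — column j of P — equals [bj]_W.
b1 = -2c1 - c2 - 2c3, giving column 1 = [-2, -1, -2]; repeating for each j gives P = [[-2, -1, 1], [-1, 2, 0], [-2, -2, -1]].

[[-2, -1, 1], [-1, 2, 0], [-2, -2, -1]]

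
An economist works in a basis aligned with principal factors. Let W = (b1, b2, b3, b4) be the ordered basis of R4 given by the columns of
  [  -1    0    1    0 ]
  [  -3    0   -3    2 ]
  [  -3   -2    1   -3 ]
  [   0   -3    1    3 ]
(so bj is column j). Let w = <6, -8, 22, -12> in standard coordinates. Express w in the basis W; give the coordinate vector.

<-3, 1, 3, -4>

Write w = c_1 b1 + ... + c_4 b4 and solve for the c_i.
Gaussian elimination on [M | w] yields c = (-3, 1, 3, -4).
Check: -3b1 + b2 + 3b3 - 4b4 = <6, -8, 22, -12>.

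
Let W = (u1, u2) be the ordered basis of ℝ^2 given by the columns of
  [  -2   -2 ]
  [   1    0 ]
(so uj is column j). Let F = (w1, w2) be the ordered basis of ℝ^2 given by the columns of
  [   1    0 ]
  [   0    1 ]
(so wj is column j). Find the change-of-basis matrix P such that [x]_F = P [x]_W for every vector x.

Take x = uj: its W-coordinates are the j-th standard unit vector, so P e_j — column j of P — equals [uj]_F.
u1 = -2w1 + w2, giving column 1 = (-2, 1); repeating for each j gives P = [[-2, -2], [1, 0]].

[[-2, -2], [1, 0]]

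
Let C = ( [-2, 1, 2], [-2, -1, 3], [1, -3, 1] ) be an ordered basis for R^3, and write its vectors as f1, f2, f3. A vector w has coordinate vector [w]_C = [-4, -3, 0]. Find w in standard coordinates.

By definition w = -4f1 - 3f2 + 0·f3.
Summing componentwise gives [14, -1, -17].

[14, -1, -17]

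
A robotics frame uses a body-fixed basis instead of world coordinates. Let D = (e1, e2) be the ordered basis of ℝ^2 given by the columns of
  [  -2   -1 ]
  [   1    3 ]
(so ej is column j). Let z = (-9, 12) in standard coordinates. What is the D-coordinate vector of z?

We seek scalars with c_1 e1 + c_2 e2 = z; equivalently solve M c = z where the columns of M are e1, e2.
System: -2c_1 - c_2 = -9, c_1 + 3c_2 = 12; solving gives c_1 = 3, c_2 = 3.
Check: 3e1 + 3e2 = (-9, 12).

(3, 3)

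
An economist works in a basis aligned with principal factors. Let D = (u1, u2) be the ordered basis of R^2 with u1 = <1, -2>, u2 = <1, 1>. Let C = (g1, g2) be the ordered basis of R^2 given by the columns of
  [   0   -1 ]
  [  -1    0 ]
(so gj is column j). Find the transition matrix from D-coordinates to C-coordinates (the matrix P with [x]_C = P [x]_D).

Take x = uj: its D-coordinates are the j-th standard unit vector, so P e_j — column j of P — equals [uj]_C.
u1 = 2g1 - g2, giving column 1 = <2, -1>; repeating for each j gives P = [[2, -1], [-1, -1]].

[[2, -1], [-1, -1]]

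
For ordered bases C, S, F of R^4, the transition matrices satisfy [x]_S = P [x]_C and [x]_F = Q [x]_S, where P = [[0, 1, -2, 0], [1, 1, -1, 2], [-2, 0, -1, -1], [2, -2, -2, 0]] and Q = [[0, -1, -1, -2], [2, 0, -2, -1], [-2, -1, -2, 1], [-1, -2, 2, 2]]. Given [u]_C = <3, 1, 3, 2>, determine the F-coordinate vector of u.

Apply P to get S-coordinates <-5, 5, -11, -2>, then Q to get F-coordinates.
The result is [u]_F = <10, 14, 25, -31>.

<10, 14, 25, -31>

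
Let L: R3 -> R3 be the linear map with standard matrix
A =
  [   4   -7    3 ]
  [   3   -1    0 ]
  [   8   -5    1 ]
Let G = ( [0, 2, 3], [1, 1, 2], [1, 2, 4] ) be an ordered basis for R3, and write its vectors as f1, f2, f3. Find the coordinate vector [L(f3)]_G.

[0, 3, -1]

Column 3 of [L]_G is the G-coordinate vector of L(f3).
In standard coordinates L(f3) = A f3 = [2, 1, 2].
Converting to G: [2, 1, 2] = 0·f1 + 3f2 - f3, so the coordinate vector is [0, 3, -1].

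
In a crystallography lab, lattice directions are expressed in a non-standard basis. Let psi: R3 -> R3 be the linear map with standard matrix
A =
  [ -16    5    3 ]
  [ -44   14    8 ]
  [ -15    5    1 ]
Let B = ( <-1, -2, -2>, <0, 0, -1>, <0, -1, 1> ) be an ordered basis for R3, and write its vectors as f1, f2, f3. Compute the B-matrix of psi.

With P the matrix whose columns are f1, ..., f3, [psi]_B = P^(-1) A P.
Column by column: psi(f1) = A f1 = <0, 0, 3>; its B-coordinates <0, -3, 0> give column 1.
Continuing for each basis vector yields [psi]_B = [[0, 3, 2], [-3, -3, 2], [0, 2, 2]].

[[0, 3, 2], [-3, -3, 2], [0, 2, 2]]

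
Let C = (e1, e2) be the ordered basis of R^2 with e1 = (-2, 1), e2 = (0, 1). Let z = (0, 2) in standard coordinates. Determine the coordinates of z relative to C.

(0, 2)

[z]_C is the unique c with M c = z, where M has columns e1, e2.
System: -2c_1 + 0c_2 = 0, c_1 + c_2 = 2; solving gives c_1 = 0, c_2 = 2.
Check: 0·e1 + 2e2 = (0, 2).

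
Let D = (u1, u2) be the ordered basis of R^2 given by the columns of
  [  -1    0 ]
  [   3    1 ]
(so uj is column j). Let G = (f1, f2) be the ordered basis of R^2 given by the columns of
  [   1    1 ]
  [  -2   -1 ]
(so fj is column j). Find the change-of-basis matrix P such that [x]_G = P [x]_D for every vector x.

Let M have columns uj and N have columns fj. Then for every x, N [x]_G = x = M [x]_D, so P = N^(-1) M.
Since det N = 1, N^(-1) has integer entries; multiplying gives P = [[-2, -1], [1, 1]].

[[-2, -1], [1, 1]]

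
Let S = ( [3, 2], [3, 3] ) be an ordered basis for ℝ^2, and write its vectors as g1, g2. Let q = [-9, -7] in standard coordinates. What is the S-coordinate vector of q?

[-2, -1]

[q]_S is the unique c with M c = q, where M has columns g1, g2.
System: 3c_1 + 3c_2 = -9, 2c_1 + 3c_2 = -7; solving gives c_1 = -2, c_2 = -1.
Check: -2g1 - g2 = [-9, -7].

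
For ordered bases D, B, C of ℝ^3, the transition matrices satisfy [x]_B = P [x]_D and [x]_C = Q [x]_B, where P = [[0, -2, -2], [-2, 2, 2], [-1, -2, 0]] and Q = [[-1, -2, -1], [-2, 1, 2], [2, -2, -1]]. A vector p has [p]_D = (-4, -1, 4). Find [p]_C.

First [p]_B = P [p]_D = (-6, 14, 6).
Then [p]_C = Q [p]_B = (-28, 38, -46).

(-28, 38, -46)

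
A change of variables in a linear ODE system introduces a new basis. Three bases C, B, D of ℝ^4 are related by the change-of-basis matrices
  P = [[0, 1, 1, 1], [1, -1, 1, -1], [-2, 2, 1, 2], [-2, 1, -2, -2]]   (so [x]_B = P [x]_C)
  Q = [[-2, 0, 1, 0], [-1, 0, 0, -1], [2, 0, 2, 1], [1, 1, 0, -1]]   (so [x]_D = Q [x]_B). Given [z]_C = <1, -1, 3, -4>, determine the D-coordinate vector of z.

<-5, 3, -23, 8>

Composing the changes, [z]_D = Q P [z]_C.
Q P = [[-2, 0, -1, 0], [2, -2, 1, 1], [-6, 7, 2, 4], [3, -1, 4, 2]]; applying this to <1, -1, 3, -4> gives <-5, 3, -23, 8>.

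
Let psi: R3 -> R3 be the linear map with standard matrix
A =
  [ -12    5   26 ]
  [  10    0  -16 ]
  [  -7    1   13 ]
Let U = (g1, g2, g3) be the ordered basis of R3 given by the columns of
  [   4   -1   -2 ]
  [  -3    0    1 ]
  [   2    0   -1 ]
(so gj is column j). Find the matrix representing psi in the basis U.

Let P have columns g1, ..., g3. Then [psi]_U = P^(-1) A P.
Here det P = 1, so P^(-1) is integer; computing A P first and then P^(-1)(A P) gives [[-3, 3, 2], [1, 2, 1], [-1, -1, 2]].

[[-3, 3, 2], [1, 2, 1], [-1, -1, 2]]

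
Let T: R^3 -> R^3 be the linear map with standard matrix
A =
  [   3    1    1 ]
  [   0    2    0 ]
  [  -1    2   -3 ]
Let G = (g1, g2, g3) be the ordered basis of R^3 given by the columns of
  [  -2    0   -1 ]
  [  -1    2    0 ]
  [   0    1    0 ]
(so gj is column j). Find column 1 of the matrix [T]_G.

Column 1 of [T]_G is the G-coordinate vector of T(g1).
In standard coordinates T(g1) = A g1 = <-7, -2, 0>.
Converting to G: <-7, -2, 0> = 2g1 + 0·g2 + 3g3, so the coordinate vector is <2, 0, 3>.

<2, 0, 3>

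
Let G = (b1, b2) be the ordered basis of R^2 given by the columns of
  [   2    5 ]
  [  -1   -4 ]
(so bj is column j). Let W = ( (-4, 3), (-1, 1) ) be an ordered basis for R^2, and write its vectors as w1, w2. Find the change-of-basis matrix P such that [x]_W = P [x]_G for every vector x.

Column j of P is [bj]_W, since P maps G-coordinates to W-coordinates.
Expressing b1 in W: b1 = -w1 + 2w2, so column 1 of P is (-1, 2).
Doing the same for each bj gives P = [[-1, -1], [2, -1]].

[[-1, -1], [2, -1]]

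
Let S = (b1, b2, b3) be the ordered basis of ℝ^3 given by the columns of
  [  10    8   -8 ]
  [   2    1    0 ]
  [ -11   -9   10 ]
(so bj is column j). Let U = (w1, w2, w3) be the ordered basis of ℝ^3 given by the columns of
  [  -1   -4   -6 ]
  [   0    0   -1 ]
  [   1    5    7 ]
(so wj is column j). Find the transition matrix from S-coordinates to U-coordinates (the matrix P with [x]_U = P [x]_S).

Take x = bj: its S-coordinates are the j-th standard unit vector, so P e_j — column j of P — equals [bj]_U.
b1 = -2w1 + w2 - 2w3, giving column 1 = [-2, 1, -2]; repeating for each j gives P = [[-2, -2, 0], [1, 0, 2], [-2, -1, 0]].

[[-2, -2, 0], [1, 0, 2], [-2, -1, 0]]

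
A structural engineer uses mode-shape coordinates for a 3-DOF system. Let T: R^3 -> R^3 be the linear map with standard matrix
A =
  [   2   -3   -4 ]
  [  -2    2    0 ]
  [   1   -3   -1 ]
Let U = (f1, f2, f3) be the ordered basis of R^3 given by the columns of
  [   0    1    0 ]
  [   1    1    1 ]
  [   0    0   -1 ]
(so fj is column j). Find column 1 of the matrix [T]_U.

Column 1 of [T]_U is the U-coordinate vector of T(f1).
In standard coordinates T(f1) = A f1 = <-3, 2, -3>.
Converting to U: <-3, 2, -3> = 2f1 - 3f2 + 3f3, so the coordinate vector is <2, -3, 3>.

<2, -3, 3>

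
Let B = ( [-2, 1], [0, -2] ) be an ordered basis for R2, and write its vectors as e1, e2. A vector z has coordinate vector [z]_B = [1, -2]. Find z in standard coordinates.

The coordinates say z = e1 - 2e2; adding the scaled basis vectors gives [-2, 5].

[-2, 5]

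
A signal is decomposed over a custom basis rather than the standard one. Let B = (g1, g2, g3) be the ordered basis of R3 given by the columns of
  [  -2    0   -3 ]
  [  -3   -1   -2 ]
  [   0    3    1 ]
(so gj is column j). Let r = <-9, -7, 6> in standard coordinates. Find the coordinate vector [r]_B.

We seek scalars with c_1 g1 + ... + c_3 g3 = r; equivalently solve M c = r where the columns of M are g1, ..., g3.
Gaussian elimination on [M | r] yields c = (0, 1, 3).
Check: 0·g1 + g2 + 3g3 = <-9, -7, 6>.

<0, 1, 3>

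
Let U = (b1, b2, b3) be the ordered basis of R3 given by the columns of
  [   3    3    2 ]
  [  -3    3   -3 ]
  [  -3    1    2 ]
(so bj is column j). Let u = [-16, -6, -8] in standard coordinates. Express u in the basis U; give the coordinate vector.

We seek scalars with c_1 b1 + ... + c_3 b3 = u; equivalently solve M c = u where the columns of M are b1, ..., b3.
Solving this 3x3 system gives c = (0, -4, -2).
Check: 0·b1 - 4b2 - 2b3 = [-16, -6, -8].

[0, -4, -2]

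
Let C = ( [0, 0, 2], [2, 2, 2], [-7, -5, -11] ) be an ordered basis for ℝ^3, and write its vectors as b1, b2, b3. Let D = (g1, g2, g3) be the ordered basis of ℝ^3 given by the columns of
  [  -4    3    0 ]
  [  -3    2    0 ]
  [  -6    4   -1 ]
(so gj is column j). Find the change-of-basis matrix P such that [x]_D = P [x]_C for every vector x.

[[0, -2, 1], [0, -2, -1], [-2, 2, 1]]

Column j of P is [bj]_D, since P maps C-coordinates to D-coordinates.
Expressing b1 in D: b1 = 0·g1 + 0·g2 - 2g3, so column 1 of P is [0, 0, -2].
Doing the same for each bj gives P = [[0, -2, 1], [0, -2, -1], [-2, 2, 1]].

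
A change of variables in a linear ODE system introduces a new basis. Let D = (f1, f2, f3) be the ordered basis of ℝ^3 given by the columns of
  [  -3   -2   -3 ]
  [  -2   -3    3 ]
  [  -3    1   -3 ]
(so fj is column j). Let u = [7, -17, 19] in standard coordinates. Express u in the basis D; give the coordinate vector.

[u]_D is the unique c with M c = u, where M has columns f1, ..., f3.
Solving this 3x3 system gives c = (-2, 4, -3).
Check: -2f1 + 4f2 - 3f3 = [7, -17, 19].

[-2, 4, -3]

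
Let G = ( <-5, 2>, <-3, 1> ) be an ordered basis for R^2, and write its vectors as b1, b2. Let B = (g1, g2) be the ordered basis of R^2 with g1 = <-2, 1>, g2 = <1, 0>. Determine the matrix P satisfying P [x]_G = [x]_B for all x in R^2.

Let M have columns bj and N have columns gj. Then for every x, N [x]_B = x = M [x]_G, so P = N^(-1) M.
Since det N = -1, N^(-1) has integer entries; multiplying gives P = [[2, 1], [-1, -1]].

[[2, 1], [-1, -1]]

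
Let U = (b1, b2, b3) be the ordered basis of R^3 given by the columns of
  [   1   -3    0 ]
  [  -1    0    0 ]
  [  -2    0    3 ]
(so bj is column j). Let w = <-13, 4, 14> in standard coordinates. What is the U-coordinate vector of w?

Write w = c_1 b1 + ... + c_3 b3 and solve for the c_i.
Gaussian elimination on [M | w] yields c = (-4, 3, 2).
Check: -4b1 + 3b2 + 2b3 = <-13, 4, 14>.

<-4, 3, 2>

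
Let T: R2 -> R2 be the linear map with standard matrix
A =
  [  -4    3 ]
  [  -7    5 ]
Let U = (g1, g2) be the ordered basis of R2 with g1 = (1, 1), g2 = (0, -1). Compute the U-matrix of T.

[[-1, -3], [1, 2]]

Let P have columns g1, g2. Then [T]_U = P^(-1) A P.
Here det P = -1, so P^(-1) is integer; computing A P first and then P^(-1)(A P) gives [[-1, -3], [1, 2]].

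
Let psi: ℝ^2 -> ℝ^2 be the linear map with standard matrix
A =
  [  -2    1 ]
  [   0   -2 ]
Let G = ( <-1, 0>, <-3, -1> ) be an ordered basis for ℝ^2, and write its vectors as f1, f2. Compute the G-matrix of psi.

[[-2, 1], [0, -2]]

Let P have columns f1, f2. Then [psi]_G = P^(-1) A P.
Here det P = 1, so P^(-1) is integer; computing A P first and then P^(-1)(A P) gives [[-2, 1], [0, -2]].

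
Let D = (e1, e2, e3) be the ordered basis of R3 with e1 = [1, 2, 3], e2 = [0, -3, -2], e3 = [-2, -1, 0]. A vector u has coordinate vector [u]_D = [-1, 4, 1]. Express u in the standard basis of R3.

[-3, -15, -11]

The coordinates say u = -e1 + 4e2 + e3; adding the scaled basis vectors gives [-3, -15, -11].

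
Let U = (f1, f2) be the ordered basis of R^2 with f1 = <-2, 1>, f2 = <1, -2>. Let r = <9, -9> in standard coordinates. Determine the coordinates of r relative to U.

<-3, 3>

We seek scalars with c_1 f1 + c_2 f2 = r; equivalently solve M c = r where the columns of M are f1, f2.
System: -2c_1 + c_2 = 9, c_1 - 2c_2 = -9; solving gives c_1 = -3, c_2 = 3.
Check: -3f1 + 3f2 = <9, -9>.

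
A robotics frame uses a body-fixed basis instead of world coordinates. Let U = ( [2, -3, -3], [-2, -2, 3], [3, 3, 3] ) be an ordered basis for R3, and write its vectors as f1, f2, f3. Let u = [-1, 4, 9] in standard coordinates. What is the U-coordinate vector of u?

Write u = c_1 f1 + ... + c_3 f3 and solve for the c_i.
Gaussian elimination on [M | u] yields c = (-1, 1, 1).
Check: -f1 + f2 + f3 = [-1, 4, 9].

[-1, 1, 1]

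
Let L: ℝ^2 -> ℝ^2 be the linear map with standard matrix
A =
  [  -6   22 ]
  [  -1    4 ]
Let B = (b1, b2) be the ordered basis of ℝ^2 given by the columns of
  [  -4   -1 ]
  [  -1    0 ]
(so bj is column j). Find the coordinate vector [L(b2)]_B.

[-1, -2]

Compute L(b2) = A b2 = [6, 1] in standard coordinates.
Then write this in B-coordinates: solve for y in y_1 b1 + y_2 b2 = [6, 1].
This gives y = [-1, -2], which is column 2 of [L]_B.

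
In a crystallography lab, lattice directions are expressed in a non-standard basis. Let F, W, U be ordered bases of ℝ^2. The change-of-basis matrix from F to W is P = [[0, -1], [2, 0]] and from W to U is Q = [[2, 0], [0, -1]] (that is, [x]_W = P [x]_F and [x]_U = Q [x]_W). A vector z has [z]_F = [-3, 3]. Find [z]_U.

First [z]_W = P [z]_F = [-3, -6].
Then [z]_U = Q [z]_W = [-6, 6].

[-6, 6]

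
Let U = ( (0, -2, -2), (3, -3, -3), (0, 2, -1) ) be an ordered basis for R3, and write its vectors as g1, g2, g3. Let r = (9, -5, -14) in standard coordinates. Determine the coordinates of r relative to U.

[r]_U is the unique c with M c = r, where M has columns g1, ..., g3.
Row-reducing the augmented matrix [M | r] gives c = (1, 3, 3).
Check: g1 + 3g2 + 3g3 = (9, -5, -14).

(1, 3, 3)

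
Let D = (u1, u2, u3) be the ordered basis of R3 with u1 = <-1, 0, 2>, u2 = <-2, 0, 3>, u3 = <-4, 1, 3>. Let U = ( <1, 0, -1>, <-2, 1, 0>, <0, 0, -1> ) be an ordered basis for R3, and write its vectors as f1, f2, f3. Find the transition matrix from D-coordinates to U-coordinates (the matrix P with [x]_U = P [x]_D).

[[-1, -2, -2], [0, 0, 1], [-1, -1, -1]]

Take x = uj: its D-coordinates are the j-th standard unit vector, so P e_j — column j of P — equals [uj]_U.
u1 = -f1 + 0·f2 - f3, giving column 1 = <-1, 0, -1>; repeating for each j gives P = [[-1, -2, -2], [0, 0, 1], [-1, -1, -1]].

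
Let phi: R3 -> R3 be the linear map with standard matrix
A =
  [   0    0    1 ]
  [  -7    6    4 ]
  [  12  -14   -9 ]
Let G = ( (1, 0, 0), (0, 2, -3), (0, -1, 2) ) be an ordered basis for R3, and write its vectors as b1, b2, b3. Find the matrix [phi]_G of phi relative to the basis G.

Let P have columns b1, ..., b3. Then [phi]_G = P^(-1) A P.
Here det P = 1, so P^(-1) is integer; computing A P first and then P^(-1)(A P) gives [[0, -3, 2], [-2, -1, 0], [3, -2, -2]].

[[0, -3, 2], [-2, -1, 0], [3, -2, -2]]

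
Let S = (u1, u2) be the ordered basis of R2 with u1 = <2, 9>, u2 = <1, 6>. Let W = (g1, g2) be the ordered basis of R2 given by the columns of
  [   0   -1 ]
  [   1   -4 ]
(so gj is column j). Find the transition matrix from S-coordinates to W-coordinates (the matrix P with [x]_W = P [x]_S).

Take x = uj: its S-coordinates are the j-th standard unit vector, so P e_j — column j of P — equals [uj]_W.
u1 = g1 - 2g2, giving column 1 = <1, -2>; repeating for each j gives P = [[1, 2], [-2, -1]].

[[1, 2], [-2, -1]]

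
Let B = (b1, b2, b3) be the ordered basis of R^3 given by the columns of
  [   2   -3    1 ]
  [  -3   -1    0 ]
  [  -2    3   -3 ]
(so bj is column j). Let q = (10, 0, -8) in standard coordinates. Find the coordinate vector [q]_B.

We seek scalars with c_1 b1 + ... + c_3 b3 = q; equivalently solve M c = q where the columns of M are b1, ..., b3.
Row-reducing the augmented matrix [M | q] gives c = (1, -3, -1).
Check: b1 - 3b2 - b3 = (10, 0, -8).

(1, -3, -1)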